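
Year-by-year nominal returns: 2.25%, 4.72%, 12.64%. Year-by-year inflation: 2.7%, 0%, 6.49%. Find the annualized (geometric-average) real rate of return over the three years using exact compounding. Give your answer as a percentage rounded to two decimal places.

Nominal growth factor = 1.0225 × 1.0472 × 1.1264 = 1.20610632
Price-level growth factor = 1.0270 × 1.0000 × 1.0649 = 1.09365230
Real growth factor = 1.20610632 / 1.09365230 = 1.10282429
Annualized real rate = 1.10282429^(1/3) − 1 = 3.3163% → 3.32%.

3.32%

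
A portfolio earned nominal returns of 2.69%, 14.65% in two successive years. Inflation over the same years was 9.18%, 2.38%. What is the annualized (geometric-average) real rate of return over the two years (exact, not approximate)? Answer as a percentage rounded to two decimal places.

Nominal growth factor = 1.0269 × 1.1465 = 1.17734085
Price-level growth factor = 1.0918 × 1.0238 = 1.11778484
Real growth factor = 1.17734085 / 1.11778484 = 1.05328039
Annualized real rate = 1.05328039^(1/2) − 1 = 2.6294% → 2.63%.

2.63%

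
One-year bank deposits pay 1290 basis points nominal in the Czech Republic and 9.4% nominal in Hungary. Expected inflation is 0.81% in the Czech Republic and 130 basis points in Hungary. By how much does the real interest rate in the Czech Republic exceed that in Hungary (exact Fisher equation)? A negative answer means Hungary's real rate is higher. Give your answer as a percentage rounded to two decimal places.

4.00%

The Czech Republic: (1 + 0.1290)/(1 + 0.0081) − 1 = 11.9929%
Hungary: (1 + 0.0940)/(1 + 0.0130) − 1 = 7.9961%
Differential = 11.9929% − 7.9961% = 3.9968% → 4.00%.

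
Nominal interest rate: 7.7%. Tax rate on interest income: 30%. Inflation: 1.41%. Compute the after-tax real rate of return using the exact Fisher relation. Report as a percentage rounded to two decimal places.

After-tax nominal return = 7.7% × (1 − 0.3) = 5.3900%.
1 + r = 1.05390 / 1.01410 = 1.039247
After-tax real rate = 1.039247 − 1 → 3.92%.

3.92%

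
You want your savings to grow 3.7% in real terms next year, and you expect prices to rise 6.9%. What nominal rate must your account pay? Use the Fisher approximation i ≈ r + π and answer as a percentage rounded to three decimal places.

10.600%

i ≈ r + π = 3.7% + 6.9% = 10.600%.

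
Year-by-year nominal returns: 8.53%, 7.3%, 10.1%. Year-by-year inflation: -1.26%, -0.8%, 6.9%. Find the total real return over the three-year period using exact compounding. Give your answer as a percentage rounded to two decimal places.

Nominal growth factor = 1.0853 × 1.0730 × 1.1010 = 1.282144
Price-level growth factor = 0.9874 × 0.9920 × 1.0690 = 1.047086
Real growth factor = 1.282144 / 1.047086 = 1.224487
Total real return = 1.224487 − 1 → 22.45%.

22.45%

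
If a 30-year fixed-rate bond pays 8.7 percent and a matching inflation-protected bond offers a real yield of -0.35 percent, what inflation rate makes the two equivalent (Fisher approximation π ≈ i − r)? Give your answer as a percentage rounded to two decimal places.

9.05%

π ≈ i − r = 8.7% − (-0.35%) → 9.05%.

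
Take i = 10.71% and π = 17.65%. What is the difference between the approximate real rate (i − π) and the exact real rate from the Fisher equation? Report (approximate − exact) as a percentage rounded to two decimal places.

Approximate: r ≈ 10.710% − 17.650% = -6.9400%
Exact: (1 + 0.1071)/(1 + 0.1765) − 1 = -5.8989%
Error = -6.9400% − (-5.8989%) = -1.0411% → -1.04%.

-1.04%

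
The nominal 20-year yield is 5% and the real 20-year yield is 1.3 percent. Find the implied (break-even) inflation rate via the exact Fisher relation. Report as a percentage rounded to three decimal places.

3.653%

(1 + π) = (1 + i)/(1 + r) = 1.05000 / 1.01300 = 1.0365252
Break-even inflation = 1.0365252 − 1 → 3.653%.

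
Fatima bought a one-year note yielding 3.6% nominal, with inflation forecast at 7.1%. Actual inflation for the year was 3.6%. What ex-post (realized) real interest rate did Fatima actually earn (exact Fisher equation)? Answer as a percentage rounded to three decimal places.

Ex-post: (1 + 0.0360)/(1 + 0.0360) − 1 = 0.0000%
So the realized real rate is 0.000%.

0.000%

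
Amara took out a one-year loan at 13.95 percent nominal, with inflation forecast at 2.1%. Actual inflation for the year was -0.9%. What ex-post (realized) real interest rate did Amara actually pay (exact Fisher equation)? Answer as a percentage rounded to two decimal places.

Ex-post: (1 + 0.1395)/(1 − 0.0090) − 1 = 14.9849%
So the realized real rate is 14.98%.

14.98%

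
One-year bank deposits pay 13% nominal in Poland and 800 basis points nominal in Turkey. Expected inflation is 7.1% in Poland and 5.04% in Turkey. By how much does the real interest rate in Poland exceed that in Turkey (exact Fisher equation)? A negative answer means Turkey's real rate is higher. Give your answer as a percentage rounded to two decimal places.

2.69%

Poland: (1 + 0.1300)/(1 + 0.0710) − 1 = 5.5089%
Turkey: (1 + 0.0800)/(1 + 0.0504) − 1 = 2.8180%
Differential = 5.5089% − 2.8180% = 2.6909% → 2.69%.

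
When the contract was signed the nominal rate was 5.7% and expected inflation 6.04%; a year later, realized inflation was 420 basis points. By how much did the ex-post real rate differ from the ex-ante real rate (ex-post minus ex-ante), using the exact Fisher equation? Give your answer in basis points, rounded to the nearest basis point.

176 basis points

Ex-ante: (1 + 0.0570)/(1 + 0.0604) − 1 = -0.3206%
Ex-post: (1 + 0.0570)/(1 + 0.0420) − 1 = 1.4395%
Difference (ex-post − ex-ante) = 1.7602% → 176 basis points.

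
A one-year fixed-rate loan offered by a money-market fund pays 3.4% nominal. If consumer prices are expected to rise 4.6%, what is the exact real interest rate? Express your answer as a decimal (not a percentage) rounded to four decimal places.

-0.0115

By the Fisher identity, 1 + r = (1 + i)/(1 + π).
1 + r = 1.03400 / 1.04600 = 0.988528
r = 0.988528 − 1 = -1.1472%, i.e. -0.0115.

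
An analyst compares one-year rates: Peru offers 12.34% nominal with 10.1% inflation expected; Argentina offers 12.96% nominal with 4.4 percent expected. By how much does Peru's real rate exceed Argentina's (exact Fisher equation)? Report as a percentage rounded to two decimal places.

-6.16%

Peru: (1 + 0.1234)/(1 + 0.1010) − 1 = 2.0345%
Argentina: (1 + 0.1296)/(1 + 0.0440) − 1 = 8.1992%
Differential = 2.0345% − 8.1992% = -6.1647% → -6.16%.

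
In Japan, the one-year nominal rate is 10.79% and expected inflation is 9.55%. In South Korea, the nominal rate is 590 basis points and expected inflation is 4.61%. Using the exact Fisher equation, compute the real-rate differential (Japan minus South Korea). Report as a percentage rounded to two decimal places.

Japan: (1 + 0.1079)/(1 + 0.0955) − 1 = 1.1319%
South Korea: (1 + 0.0590)/(1 + 0.0461) − 1 = 1.2332%
Differential = 1.1319% − 1.2332% = -0.1012% → -0.10%.

-0.10%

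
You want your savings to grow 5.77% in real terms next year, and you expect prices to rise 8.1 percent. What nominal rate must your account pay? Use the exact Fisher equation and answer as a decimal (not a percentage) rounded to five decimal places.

(1 + i) = (1 + r)(1 + π) = 1.05770 × 1.08100 = 1.1433737
i = 1.1433737 − 1, so the required nominal rate is 0.14337.

0.14337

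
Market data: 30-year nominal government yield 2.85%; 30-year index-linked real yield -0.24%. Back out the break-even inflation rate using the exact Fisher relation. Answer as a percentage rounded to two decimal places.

(1 + π) = (1 + i)/(1 + r) = 1.02850 / 0.99760 = 1.030974
Break-even inflation = 1.030974 − 1 → 3.10%.

3.10%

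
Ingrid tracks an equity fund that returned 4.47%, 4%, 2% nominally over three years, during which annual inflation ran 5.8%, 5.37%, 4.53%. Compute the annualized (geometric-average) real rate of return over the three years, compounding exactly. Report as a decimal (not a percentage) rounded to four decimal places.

Compound the nominal returns: 1.0447 × 1.0400 × 1.0200 = 1.10821776.
Compound inflation: 1.0580 × 1.0537 × 1.0453 = 1.16531570.
Deflate: 1.10821776 / 1.16531570 = 0.95100217.
Annualized real rate = 0.95100217^(1/3) − 1 = -1.6607% → -0.0166.

-0.0166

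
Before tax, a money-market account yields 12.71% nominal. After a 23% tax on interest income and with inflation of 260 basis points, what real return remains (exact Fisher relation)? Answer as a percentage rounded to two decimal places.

7.00%

After-tax nominal return = 12.71% × (1 − 0.23) = 9.7867%.
1 + r = 1.097867 / 1.02600 = 1.070046
After-tax real rate = 1.070046 − 1 → 7.00%.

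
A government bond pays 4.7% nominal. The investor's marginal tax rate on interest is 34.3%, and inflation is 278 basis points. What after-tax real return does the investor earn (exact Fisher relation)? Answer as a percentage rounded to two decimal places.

0.30%

After-tax nominal return = 4.7% × (1 − 0.343) = 3.0879%.
1 + r = 1.030879 / 1.02780 = 1.002996
After-tax real rate = 1.002996 − 1 → 0.30%.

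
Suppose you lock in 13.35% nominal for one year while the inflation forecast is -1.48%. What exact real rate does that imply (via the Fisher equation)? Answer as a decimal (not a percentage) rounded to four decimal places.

0.1505

1 + r = 1.13350 / 0.98520 = 1.150528
r = 1.150528 − 1 = 15.0528%, i.e. 0.1505.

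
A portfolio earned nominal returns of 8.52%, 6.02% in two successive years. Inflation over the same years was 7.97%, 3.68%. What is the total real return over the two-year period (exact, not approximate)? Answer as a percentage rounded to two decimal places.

Compound the nominal returns: 1.0852 × 1.0602 = 1.150529.
Compound inflation: 1.0797 × 1.0368 = 1.119433.
Deflate: 1.150529 / 1.119433 = 1.027778.
Total real return = 1.027778 − 1 → 2.78%.

2.78%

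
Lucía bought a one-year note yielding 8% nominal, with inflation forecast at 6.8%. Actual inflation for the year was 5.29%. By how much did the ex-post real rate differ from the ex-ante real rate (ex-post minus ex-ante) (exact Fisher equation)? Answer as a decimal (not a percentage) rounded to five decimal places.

0.01450

Ex-ante: (1 + 0.0800)/(1 + 0.0680) − 1 = 1.1236%
Ex-post: (1 + 0.0800)/(1 + 0.0529) − 1 = 2.5738%
Difference (ex-post − ex-ante) = 1.4502% → 0.01450.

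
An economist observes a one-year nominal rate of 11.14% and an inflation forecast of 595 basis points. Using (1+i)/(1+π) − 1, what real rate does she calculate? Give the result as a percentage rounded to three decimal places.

4.899%

By the Fisher equation, 1 + r = (1 + i)/(1 + π).
1 + r = 1.11140 / 1.05950 = 1.0489854
r = 1.0489854 − 1 = 4.89854%, i.e. 4.899%.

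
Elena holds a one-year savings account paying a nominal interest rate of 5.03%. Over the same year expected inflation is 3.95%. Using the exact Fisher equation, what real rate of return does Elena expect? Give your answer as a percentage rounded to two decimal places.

1 + r = 1.05030 / 1.03950 = 1.010390
r = 1.010390 − 1 = 1.0390%, i.e. 1.04%.

1.04%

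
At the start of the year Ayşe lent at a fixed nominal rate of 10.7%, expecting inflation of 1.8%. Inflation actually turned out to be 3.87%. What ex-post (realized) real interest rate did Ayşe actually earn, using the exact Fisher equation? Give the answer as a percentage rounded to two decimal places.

Ex-post: (1 + 0.1070)/(1 + 0.0387) − 1 = 6.5755%
So the realized real rate is 6.58%.

6.58%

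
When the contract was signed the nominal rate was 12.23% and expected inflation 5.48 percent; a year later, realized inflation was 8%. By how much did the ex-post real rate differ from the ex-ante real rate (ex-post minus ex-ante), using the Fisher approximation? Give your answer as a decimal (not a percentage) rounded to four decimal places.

Ex-ante: 12.23% − 5.48% = 6.750%
Ex-post: 12.23% − 8% = 4.230%
Difference (ex-post − ex-ante) = -2.5200% → -0.0252.

-0.0252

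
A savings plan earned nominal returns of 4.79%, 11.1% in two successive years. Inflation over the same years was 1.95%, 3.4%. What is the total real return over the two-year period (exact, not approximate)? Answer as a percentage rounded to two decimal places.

Compound the nominal returns: 1.0479 × 1.1110 = 1.164217.
Compound inflation: 1.0195 × 1.0340 = 1.054163.
Deflate: 1.164217 / 1.054163 = 1.104399.
Total real return = 1.104399 − 1 → 10.44%.

10.44%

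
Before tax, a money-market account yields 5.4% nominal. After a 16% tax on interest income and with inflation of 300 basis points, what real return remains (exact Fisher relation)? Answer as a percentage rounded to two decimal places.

After-tax nominal return = 5.4% × (1 − 0.16) = 4.5360%.
1 + r = 1.04536 / 1.03000 = 1.014913
After-tax real rate = 1.014913 − 1 → 1.49%.

1.49%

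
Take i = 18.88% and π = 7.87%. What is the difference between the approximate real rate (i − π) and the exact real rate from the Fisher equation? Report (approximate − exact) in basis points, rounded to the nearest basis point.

80 basis points

Approximate: r ≈ 18.880% − 7.870% = 11.0100%
Exact: (1 + 0.1888)/(1 + 0.0787) − 1 = 10.2067%
Error = 11.0100% − 10.2067% = 0.8033% → 80 basis points.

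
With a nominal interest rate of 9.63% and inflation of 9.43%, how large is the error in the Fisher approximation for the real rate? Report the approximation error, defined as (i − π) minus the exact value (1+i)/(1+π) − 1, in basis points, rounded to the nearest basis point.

2 basis points

Approximate: r ≈ 9.630% − 9.430% = 0.2000%
Exact: (1 + 0.0963)/(1 + 0.0943) − 1 = 0.1828%
Error = 0.2000% − 0.1828% = 0.0172% → 2 basis points.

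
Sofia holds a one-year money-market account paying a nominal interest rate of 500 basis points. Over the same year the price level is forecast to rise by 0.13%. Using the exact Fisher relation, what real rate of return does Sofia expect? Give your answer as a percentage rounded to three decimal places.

4.864%

By the Fisher relation, 1 + r = (1 + i)/(1 + π).
1 + r = 1.05000 / 1.00130 = 1.048637
r = 1.048637 − 1 = 4.8637%, i.e. 4.864%.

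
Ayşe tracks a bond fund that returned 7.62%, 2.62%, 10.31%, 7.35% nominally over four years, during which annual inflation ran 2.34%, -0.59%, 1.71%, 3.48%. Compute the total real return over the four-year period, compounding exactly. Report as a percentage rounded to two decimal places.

22.14%

Compound the nominal returns: 1.0762 × 1.0262 × 1.1031 × 1.0735 = 1.307802.
Compound inflation: 1.0234 × 0.9941 × 1.0171 × 1.0348 = 1.070768.
Deflate: 1.307802 / 1.070768 = 1.221368.
Total real return = 1.221368 − 1 → 22.14%.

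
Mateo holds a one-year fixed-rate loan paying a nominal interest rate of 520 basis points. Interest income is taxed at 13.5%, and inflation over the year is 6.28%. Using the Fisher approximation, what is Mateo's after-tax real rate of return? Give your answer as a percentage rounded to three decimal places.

-1.782%

After-tax nominal return = 5.2% × (1 − 0.135) = 4.4980%.
r ≈ 4.4980% − 6.28% → -1.782%.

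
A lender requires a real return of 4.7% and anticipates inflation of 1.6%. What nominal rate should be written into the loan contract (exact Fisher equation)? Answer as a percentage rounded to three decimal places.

6.375%

(1 + i) = (1 + r)(1 + π) = 1.04700 × 1.01600 = 1.063752
i = 1.063752 − 1, so the required nominal rate is 6.375%.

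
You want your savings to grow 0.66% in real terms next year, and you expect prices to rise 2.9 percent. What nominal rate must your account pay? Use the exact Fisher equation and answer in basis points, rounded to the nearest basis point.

(1 + i) = (1 + r)(1 + π) = 1.00660 × 1.02900 = 1.0357914
i = 1.0357914 − 1, so the required nominal rate is 358 basis points.

358 basis points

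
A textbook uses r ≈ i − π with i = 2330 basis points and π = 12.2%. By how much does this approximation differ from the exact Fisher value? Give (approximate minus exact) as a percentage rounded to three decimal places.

Approximate: r ≈ 23.300% − 12.200% = 11.1000%
Exact: (1 + 0.2330)/(1 + 0.1220) − 1 = 9.8930%
Error = 11.1000% − 9.8930% = 1.2070% → 1.207%.

1.207%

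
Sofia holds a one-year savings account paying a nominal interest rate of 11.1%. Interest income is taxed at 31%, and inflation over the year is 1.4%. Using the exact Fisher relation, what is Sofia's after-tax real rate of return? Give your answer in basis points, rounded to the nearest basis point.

617 basis points

After-tax nominal return = 11.1% × (1 − 0.31) = 7.6590%.
1 + r = 1.07659 / 1.01400 = 1.061726
After-tax real rate = 1.061726 − 1 → 617 basis points.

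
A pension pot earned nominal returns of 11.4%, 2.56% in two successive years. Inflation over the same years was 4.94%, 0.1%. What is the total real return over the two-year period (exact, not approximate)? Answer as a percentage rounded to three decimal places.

8.765%

Nominal growth factor = 1.1140 × 1.0256 = 1.142518
Price-level growth factor = 1.0494 × 1.0010 = 1.050449
Real growth factor = 1.142518 / 1.050449 = 1.087647
Total real return = 1.087647 − 1 → 8.765%.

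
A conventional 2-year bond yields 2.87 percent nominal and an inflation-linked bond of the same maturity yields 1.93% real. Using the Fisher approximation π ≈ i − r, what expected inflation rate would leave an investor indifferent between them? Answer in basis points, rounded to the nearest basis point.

94 basis points

π ≈ i − r = 2.87% − 1.93% → 94 basis points.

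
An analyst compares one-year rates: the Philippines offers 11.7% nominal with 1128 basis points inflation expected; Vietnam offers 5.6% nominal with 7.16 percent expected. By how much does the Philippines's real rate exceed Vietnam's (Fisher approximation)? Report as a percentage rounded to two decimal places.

The Philippines: 11.7% − 11.28% = 0.420%
Vietnam: 5.6% − 7.16% = -1.560%
Differential = 1.980% → 1.98%.

1.98%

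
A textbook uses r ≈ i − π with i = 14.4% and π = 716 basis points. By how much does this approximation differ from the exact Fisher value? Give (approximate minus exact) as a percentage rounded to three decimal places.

Approximate: r ≈ 14.400% − 7.160% = 7.2400%
Exact: (1 + 0.1440)/(1 + 0.0716) − 1 = 6.7563%
Error = 7.2400% − 6.7563% = 0.4837% → 0.484%.

0.484%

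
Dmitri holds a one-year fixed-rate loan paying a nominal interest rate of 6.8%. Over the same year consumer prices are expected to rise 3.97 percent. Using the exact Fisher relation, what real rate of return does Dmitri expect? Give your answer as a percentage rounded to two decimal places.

2.72%

1 + r = 1.06800 / 1.03970 = 1.027219
r = 1.027219 − 1 = 2.7219%, i.e. 2.72%.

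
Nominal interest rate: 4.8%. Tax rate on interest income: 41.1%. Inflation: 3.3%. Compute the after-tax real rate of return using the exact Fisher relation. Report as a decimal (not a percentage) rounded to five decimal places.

-0.00458

After-tax nominal return = 4.8% × (1 − 0.411) = 2.8272%.
1 + r = 1.028272 / 1.03300 = 0.995423
After-tax real rate = 0.995423 − 1 → -0.00458.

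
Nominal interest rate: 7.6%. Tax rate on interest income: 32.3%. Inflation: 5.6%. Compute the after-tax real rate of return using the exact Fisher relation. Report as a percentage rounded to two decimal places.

-0.43%

After-tax nominal return = 7.6% × (1 − 0.323) = 5.1452%.
1 + r = 1.051452 / 1.05600 = 0.995693
After-tax real rate = 0.995693 − 1 → -0.43%.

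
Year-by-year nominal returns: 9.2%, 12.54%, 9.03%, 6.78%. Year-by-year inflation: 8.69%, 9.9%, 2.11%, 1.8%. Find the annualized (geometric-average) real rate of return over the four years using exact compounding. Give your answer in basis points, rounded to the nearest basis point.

Nominal growth factor = 1.0920 × 1.1254 × 1.0903 × 1.0678 = 1.43075568
Price-level growth factor = 1.0869 × 1.0990 × 1.0211 × 1.0180 = 1.24166184
Real growth factor = 1.43075568 / 1.24166184 = 1.15229093
Annualized real rate = 1.15229093^(1/4) − 1 = 3.6073% → 361 basis points.

361 basis points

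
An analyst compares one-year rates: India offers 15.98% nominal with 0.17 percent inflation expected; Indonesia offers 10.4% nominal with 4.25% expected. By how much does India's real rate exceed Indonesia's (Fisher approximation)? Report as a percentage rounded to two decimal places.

India: 15.98% − 0.17% = 15.810%
Indonesia: 10.4% − 4.25% = 6.150%
Differential = 9.660% → 9.66%.

9.66%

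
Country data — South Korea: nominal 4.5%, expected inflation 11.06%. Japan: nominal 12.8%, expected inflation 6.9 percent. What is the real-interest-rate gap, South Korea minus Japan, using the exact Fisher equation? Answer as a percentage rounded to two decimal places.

South Korea: (1 + 0.0450)/(1 + 0.1106) − 1 = -5.9067%
Japan: (1 + 0.1280)/(1 + 0.0690) − 1 = 5.5192%
Differential = -5.9067% − 5.5192% = -11.4259% → -11.43%.

-11.43%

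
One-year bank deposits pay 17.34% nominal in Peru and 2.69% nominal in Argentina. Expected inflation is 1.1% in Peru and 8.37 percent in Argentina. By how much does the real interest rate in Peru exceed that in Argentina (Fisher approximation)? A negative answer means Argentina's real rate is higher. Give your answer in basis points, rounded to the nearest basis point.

Peru: 17.34% − 1.1% = 16.240%
Argentina: 2.69% − 8.37% = -5.680%
Differential = 21.920% → 2192 basis points.

2192 basis points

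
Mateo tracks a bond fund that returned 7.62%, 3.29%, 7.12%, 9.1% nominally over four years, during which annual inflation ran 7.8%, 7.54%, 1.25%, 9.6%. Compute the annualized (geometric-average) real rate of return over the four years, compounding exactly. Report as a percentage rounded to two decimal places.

Nominal growth factor = 1.0762 × 1.0329 × 1.0712 × 1.0910 = 1.29911196
Price-level growth factor = 1.0780 × 1.0754 × 1.0125 × 1.0960 = 1.28645435
Real growth factor = 1.29911196 / 1.28645435 = 1.00983914
Annualized real rate = 1.00983914^(1/4) − 1 = 0.2451% → 0.25%.

0.25%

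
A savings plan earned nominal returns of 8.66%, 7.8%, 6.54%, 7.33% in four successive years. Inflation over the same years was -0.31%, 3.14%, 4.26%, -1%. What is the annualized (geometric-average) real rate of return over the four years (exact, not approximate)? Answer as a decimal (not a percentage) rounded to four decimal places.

Compound the nominal returns: 1.0866 × 1.0780 × 1.0654 × 1.0733 = 1.33943697.
Compound inflation: 0.9969 × 1.0314 × 1.0426 × 0.9900 = 1.06128405.
Deflate: 1.33943697 / 1.06128405 = 1.26209093.
Annualized real rate = 1.26209093^(1/4) − 1 = 5.9919% → 0.0599.

0.0599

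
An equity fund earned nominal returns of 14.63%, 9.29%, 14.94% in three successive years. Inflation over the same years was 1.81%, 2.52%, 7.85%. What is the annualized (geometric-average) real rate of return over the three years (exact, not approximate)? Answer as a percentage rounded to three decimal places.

8.553%

Nominal growth factor = 1.1463 × 1.0929 × 1.1494 = 1.43995829
Price-level growth factor = 1.0181 × 1.0252 × 1.0785 = 1.12569098
Real growth factor = 1.43995829 / 1.12569098 = 1.27917725
Annualized real rate = 1.27917725^(1/3) − 1 = 8.5534% → 8.553%.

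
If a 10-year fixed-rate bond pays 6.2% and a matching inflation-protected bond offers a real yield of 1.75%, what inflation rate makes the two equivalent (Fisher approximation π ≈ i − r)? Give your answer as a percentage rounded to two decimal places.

4.45%

π ≈ i − r = 6.2% − 1.75% → 4.45%.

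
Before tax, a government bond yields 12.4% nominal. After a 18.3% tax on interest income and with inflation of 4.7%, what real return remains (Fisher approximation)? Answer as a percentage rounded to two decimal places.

After-tax nominal return = 12.4% × (1 − 0.183) = 10.1308%.
r ≈ 10.1308% − 4.7% → 5.43%.

5.43%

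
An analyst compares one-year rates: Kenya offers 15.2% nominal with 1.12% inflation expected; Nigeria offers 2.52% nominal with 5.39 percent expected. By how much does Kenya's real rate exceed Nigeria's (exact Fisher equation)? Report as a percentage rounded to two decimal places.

16.65%

Kenya: (1 + 0.1520)/(1 + 0.0112) − 1 = 13.9241%
Nigeria: (1 + 0.0252)/(1 + 0.0539) − 1 = -2.7232%
Differential = 13.9241% − (-2.7232%) = 16.6473% → 16.65%.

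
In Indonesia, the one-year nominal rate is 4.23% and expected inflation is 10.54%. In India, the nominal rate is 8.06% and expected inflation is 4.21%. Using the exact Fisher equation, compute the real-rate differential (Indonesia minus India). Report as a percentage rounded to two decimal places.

Indonesia: (1 + 0.0423)/(1 + 0.1054) − 1 = -5.7083%
India: (1 + 0.0806)/(1 + 0.0421) − 1 = 3.6945%
Differential = -5.7083% − 3.6945% = -9.4028% → -9.40%.

-9.40%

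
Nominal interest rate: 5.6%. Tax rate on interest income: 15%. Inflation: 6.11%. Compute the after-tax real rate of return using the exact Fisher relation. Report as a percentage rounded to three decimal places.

After-tax nominal return = 5.6% × (1 − 0.15) = 4.7600%.
1 + r = 1.04760 / 1.06110 = 0.987277
After-tax real rate = 0.987277 − 1 → -1.272%.

-1.272%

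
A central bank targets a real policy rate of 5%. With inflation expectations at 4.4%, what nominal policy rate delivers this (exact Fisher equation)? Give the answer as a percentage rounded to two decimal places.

9.62%

(1 + i) = (1 + r)(1 + π) = 1.05000 × 1.04400 = 1.09620
i = 1.09620 − 1, so the required nominal rate is 9.62%.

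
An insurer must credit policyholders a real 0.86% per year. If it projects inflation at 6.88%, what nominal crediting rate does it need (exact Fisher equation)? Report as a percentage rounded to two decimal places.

(1 + i) = (1 + r)(1 + π) = 1.00860 × 1.06880 = 1.07799168
i = 1.07799168 − 1, so the required nominal rate is 7.80%.

7.80%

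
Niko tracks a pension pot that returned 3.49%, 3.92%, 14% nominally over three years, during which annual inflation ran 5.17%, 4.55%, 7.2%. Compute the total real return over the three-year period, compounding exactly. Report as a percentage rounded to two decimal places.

Nominal growth factor = 1.0349 × 1.0392 × 1.1400 = 1.226034
Price-level growth factor = 1.0517 × 1.0455 × 1.0720 = 1.178720
Real growth factor = 1.226034 / 1.178720 = 1.040140
Total real return = 1.040140 − 1 → 4.01%.

4.01%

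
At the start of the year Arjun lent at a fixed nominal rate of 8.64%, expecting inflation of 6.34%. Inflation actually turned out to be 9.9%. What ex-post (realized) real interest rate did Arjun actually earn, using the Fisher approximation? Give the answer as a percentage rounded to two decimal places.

-1.26%

Ex-post: 8.64% − 9.9% = -1.260%
So the realized real rate is -1.26%.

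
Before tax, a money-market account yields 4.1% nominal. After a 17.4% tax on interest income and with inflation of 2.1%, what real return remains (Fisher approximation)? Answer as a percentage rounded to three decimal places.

After-tax nominal return = 4.1% × (1 − 0.174) = 3.3866%.
r ≈ 3.3866% − 2.1% → 1.287%.

1.287%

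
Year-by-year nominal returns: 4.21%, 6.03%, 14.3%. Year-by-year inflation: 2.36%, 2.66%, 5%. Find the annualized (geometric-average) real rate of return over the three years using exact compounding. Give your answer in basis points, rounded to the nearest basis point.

461 basis points

Nominal growth factor = 1.0421 × 1.0603 × 1.1430 = 1.26294485
Price-level growth factor = 1.0236 × 1.0266 × 1.0500 = 1.10336915
Real growth factor = 1.26294485 / 1.10336915 = 1.14462585
Annualized real rate = 1.14462585^(1/3) − 1 = 4.6055% → 461 basis points.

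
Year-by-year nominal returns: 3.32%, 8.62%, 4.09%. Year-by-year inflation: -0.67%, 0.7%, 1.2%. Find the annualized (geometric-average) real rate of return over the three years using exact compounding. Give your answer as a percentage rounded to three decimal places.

Compound the nominal returns: 1.0332 × 1.0862 × 1.0409 = 1.16816235.
Compound inflation: 0.9933 × 1.0070 × 1.0120 = 1.01225614.
Deflate: 1.16816235 / 1.01225614 = 1.15401854.
Annualized real rate = 1.15401854^(1/3) − 1 = 4.8908% → 4.891%.

4.891%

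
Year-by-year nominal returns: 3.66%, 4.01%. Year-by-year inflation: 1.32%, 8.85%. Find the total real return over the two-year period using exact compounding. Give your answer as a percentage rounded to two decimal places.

-2.24%

Compound the nominal returns: 1.0366 × 1.0401 = 1.078168.
Compound inflation: 1.0132 × 1.0885 = 1.102868.
Deflate: 1.078168 / 1.102868 = 0.977603.
Total real return = 0.977603 − 1 → -2.24%.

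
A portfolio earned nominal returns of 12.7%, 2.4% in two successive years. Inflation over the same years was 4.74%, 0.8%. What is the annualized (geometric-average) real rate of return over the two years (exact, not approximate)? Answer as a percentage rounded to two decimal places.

Nominal growth factor = 1.1270 × 1.0240 = 1.15404800
Price-level growth factor = 1.0474 × 1.0080 = 1.05577920
Real growth factor = 1.15404800 / 1.05577920 = 1.09307704
Annualized real rate = 1.09307704^(1/2) − 1 = 4.5503% → 4.55%.

4.55%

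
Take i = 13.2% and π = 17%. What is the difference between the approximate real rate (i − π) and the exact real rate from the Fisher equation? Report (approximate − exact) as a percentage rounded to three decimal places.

Approximate: r ≈ 13.200% − 17.000% = -3.8000%
Exact: (1 + 0.1320)/(1 + 0.1700) − 1 = -3.2479%
Error = -3.8000% − (-3.2479%) = -0.5521% → -0.552%.

-0.552%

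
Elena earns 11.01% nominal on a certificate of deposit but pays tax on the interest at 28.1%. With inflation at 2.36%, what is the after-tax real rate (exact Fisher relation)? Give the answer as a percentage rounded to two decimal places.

After-tax nominal return = 11.01% × (1 − 0.281) = 7.91619%.
1 + r = 1.0791619 / 1.02360 = 1.054281
After-tax real rate = 1.054281 − 1 → 5.43%.

5.43%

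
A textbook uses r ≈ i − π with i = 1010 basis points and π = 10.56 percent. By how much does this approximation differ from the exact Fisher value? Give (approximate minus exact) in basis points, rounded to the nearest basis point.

-4 basis points

Approximate: r ≈ 10.100% − 10.560% = -0.4600%
Exact: (1 + 0.1010)/(1 + 0.1056) − 1 = -0.4161%
Error = -0.4600% − (-0.4161%) = -0.0439% → -4 basis points.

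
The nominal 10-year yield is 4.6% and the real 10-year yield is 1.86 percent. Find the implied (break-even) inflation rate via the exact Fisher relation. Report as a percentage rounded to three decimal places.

(1 + π) = (1 + i)/(1 + r) = 1.04600 / 1.01860 = 1.026900
Break-even inflation = 1.026900 − 1 → 2.690%.

2.690%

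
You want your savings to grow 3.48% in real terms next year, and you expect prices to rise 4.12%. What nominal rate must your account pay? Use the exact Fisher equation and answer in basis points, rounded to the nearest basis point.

(1 + i) = (1 + r)(1 + π) = 1.03480 × 1.04120 = 1.07743376
i = 1.07743376 − 1, so the required nominal rate is 774 basis points.

774 basis points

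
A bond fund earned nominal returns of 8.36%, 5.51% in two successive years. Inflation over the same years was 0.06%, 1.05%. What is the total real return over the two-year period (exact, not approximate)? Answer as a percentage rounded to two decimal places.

13.07%

Compound the nominal returns: 1.0836 × 1.0551 = 1.143306.
Compound inflation: 1.0006 × 1.0105 = 1.011106.
Deflate: 1.143306 / 1.011106 = 1.130748.
Total real return = 1.130748 − 1 → 13.07%.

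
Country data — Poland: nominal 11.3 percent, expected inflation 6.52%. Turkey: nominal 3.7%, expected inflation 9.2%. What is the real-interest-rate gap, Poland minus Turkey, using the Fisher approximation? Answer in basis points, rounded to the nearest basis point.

Poland: 11.3% − 6.52% = 4.780%
Turkey: 3.7% − 9.2% = -5.500%
Differential = 10.280% → 1028 basis points.

1028 basis points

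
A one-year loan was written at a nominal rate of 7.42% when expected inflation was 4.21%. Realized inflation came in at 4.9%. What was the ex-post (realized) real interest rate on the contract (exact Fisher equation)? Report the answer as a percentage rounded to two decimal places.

2.40%

Ex-post: (1 + 0.0742)/(1 + 0.0490) − 1 = 2.4023%
So the realized real rate is 2.40%.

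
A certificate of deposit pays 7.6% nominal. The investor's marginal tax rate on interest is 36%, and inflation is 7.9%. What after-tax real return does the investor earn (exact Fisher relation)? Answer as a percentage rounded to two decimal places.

-2.81%

After-tax nominal return = 7.6% × (1 − 0.36) = 4.8640%.
1 + r = 1.04864 / 1.07900 = 0.971863
After-tax real rate = 0.971863 − 1 → -2.81%.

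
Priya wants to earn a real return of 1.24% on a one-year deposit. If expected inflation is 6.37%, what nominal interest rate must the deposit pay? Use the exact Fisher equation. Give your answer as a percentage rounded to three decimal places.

(1 + i) = (1 + r)(1 + π) = 1.01240 × 1.06370 = 1.07688988
i = 1.07688988 − 1, so the required nominal rate is 7.689%.

7.689%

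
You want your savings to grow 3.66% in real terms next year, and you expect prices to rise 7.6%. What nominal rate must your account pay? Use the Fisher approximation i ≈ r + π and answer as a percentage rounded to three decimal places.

11.260%

i ≈ r + π = 3.66% + 7.6% = 11.260%.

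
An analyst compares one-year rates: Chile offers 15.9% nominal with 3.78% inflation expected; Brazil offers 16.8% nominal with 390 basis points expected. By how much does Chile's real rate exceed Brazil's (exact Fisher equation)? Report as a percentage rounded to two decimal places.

Chile: (1 + 0.1590)/(1 + 0.0378) − 1 = 11.6786%
Brazil: (1 + 0.1680)/(1 + 0.0390) − 1 = 12.4158%
Differential = 11.6786% − 12.4158% = -0.7372% → -0.74%.

-0.74%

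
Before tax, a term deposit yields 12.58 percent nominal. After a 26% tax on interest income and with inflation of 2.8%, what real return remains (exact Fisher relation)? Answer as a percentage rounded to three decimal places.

6.332%

After-tax nominal return = 12.58% × (1 − 0.26) = 9.3092%.
1 + r = 1.093092 / 1.02800 = 1.063319
After-tax real rate = 1.063319 − 1 → 6.332%.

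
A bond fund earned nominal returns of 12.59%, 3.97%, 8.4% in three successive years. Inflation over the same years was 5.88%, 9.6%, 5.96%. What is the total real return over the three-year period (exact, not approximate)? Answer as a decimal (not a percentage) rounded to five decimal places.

0.03198

Compound the nominal returns: 1.1259 × 1.0397 × 1.0840 = 1.268928.
Compound inflation: 1.0588 × 1.0960 × 1.0596 = 1.229607.
Deflate: 1.268928 / 1.229607 = 1.031979.
Total real return = 1.031979 − 1 → 0.03198.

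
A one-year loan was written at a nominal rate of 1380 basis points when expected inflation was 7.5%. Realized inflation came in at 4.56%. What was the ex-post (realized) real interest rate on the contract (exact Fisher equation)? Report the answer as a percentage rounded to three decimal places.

Ex-post: (1 + 0.1380)/(1 + 0.0456) − 1 = 8.8370%
So the realized real rate is 8.837%.

8.837%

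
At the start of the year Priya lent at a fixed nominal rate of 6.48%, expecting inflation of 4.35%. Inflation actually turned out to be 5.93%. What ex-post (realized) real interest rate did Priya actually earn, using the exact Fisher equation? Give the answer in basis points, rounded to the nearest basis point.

Ex-post: (1 + 0.0648)/(1 + 0.0593) − 1 = 0.5192%
So the realized real rate is 52 basis points.

52 basis points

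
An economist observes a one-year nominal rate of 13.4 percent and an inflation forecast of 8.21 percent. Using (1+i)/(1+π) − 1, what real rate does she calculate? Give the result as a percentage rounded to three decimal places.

1 + r = 1.13400 / 1.08210 = 1.047962
r = 1.047962 − 1 = 4.7962%, i.e. 4.796%.

4.796%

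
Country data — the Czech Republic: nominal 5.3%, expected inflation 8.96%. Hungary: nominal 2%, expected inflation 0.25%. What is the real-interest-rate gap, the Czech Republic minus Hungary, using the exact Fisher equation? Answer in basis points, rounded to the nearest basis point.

-510 basis points

The Czech Republic: (1 + 0.0530)/(1 + 0.0896) − 1 = -3.3590%
Hungary: (1 + 0.0200)/(1 + 0.0025) − 1 = 1.7456%
Differential = -3.3590% − 1.7456% = -5.1047% → -510 basis points.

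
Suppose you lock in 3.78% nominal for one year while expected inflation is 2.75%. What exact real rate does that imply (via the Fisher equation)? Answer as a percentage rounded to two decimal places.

1.00%

1 + r = 1.03780 / 1.02750 = 1.010024
r = 1.010024 − 1 = 1.0024%, i.e. 1.00%.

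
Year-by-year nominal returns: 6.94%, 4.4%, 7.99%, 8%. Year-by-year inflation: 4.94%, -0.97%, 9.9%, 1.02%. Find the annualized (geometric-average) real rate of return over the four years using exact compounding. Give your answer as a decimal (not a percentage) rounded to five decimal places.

0.03070

Compound the nominal returns: 1.0694 × 1.0440 × 1.0799 × 1.0800 = 1.30211090.
Compound inflation: 1.0494 × 0.9903 × 1.0990 × 1.0102 = 1.15375314.
Deflate: 1.30211090 / 1.15375314 = 1.12858709.
Annualized real rate = 1.12858709^(1/4) − 1 = 3.0704% → 0.03070.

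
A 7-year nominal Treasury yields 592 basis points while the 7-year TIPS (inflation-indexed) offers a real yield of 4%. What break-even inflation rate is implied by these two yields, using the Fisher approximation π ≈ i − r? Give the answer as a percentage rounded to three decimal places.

π ≈ i − r = 5.92% − 4% → 1.920%.

1.920%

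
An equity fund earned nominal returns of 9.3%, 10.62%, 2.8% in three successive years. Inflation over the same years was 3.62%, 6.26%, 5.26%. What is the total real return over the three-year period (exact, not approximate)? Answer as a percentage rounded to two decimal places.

Nominal growth factor = 1.0930 × 1.1062 × 1.0280 = 1.242931
Price-level growth factor = 1.0362 × 1.0626 × 1.0526 = 1.158982
Real growth factor = 1.242931 / 1.158982 = 1.072433
Total real return = 1.072433 − 1 → 7.24%.

7.24%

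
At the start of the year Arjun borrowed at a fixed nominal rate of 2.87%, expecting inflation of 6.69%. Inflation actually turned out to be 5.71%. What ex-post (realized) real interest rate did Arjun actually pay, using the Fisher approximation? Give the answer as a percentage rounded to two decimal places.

-2.84%

Ex-post: 2.87% − 5.71% = -2.840%
So the realized real rate is -2.84%.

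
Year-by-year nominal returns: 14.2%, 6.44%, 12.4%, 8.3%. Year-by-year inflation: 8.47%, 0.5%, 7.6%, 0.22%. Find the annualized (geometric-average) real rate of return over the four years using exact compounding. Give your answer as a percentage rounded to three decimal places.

Nominal growth factor = 1.1420 × 1.0644 × 1.1240 × 1.0830 = 1.47967296
Price-level growth factor = 1.0847 × 1.0050 × 1.0760 × 1.0022 = 1.17555343
Real growth factor = 1.47967296 / 1.17555343 = 1.25870329
Annualized real rate = 1.25870329^(1/4) − 1 = 5.9207% → 5.921%.

5.921%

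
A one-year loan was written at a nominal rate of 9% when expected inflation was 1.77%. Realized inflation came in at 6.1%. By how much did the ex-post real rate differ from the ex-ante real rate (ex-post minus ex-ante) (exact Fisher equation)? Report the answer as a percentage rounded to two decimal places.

-4.37%

Ex-ante: (1 + 0.0900)/(1 + 0.0177) − 1 = 7.1043%
Ex-post: (1 + 0.0900)/(1 + 0.0610) − 1 = 2.7333%
Difference (ex-post − ex-ante) = -4.3710% → -4.37%.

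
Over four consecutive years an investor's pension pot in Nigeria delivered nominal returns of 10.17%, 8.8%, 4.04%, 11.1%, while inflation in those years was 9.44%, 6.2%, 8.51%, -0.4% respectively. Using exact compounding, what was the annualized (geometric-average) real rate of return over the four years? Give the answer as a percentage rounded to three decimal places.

2.481%

Compound the nominal returns: 1.1017 × 1.0880 × 1.0404 × 1.1110 = 1.38550037.
Compound inflation: 1.0944 × 1.0620 × 1.0851 × 0.9960 = 1.25611587.
Deflate: 1.38550037 / 1.25611587 = 1.10300364.
Annualized real rate = 1.10300364^(1/4) − 1 = 2.4812% → 2.481%.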